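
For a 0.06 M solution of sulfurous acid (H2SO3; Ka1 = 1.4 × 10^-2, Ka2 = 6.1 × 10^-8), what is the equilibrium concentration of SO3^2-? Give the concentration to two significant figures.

6.1 × 10^-8 M

First ionization gives [H+] ≈ [HSO3-] = 2.28 × 10^-2 M.
Second step: Ka2 = [H+][SO3^2-]/[HSO3-] ≈ [SO3^2-] (since [H+] ≈ [HSO3-]).
So [SO3^2-] ≈ Ka2.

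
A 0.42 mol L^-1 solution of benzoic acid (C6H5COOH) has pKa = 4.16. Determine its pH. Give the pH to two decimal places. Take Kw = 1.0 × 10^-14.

C6H5COOH ⇌ C6H5COO- + H+
Ka = 10^(−4.16) = 6.92 × 10^-5
From the ICE table, Ka = [H+]²/(0.42 − [H+]) = 6.92 × 10^-5.
Since Ka ≪ C₀, [H+] ≈ √(Ka·C₀) = 5.39 × 10^-3 M.
([H+]/C₀ = 1.3% < 5%, so the approximation holds.)
pH = −log(5.39 × 10^-3) = 2.27

pH = 2.27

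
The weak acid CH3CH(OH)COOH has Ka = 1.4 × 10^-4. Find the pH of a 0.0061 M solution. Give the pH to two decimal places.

CH3CH(OH)COOH ⇌ CH3CH(OH)COO- + H+
From the ICE table, Ka = x²/(0.0061 − x) = 1.4 × 10^-4.
Here C₀/Ka ≈ 43.6, so the small-x approximation fails. Use the quadratic:
x = [−0.00014 + √(0.00014² + 3.42e-06)]/2 = 8.57 × 10^-4 M
pH = −log(8.57 × 10^-4) = 3.07

pH = 3.07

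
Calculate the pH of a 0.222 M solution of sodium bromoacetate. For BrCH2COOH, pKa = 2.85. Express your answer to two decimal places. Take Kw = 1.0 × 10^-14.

pH = 8.10

BrCH2COO- is the conjugate base of the weak acid BrCH2COOH.
Ka = 10^(−2.85) = 1.41 × 10^-3
Kb = Kw/Ka = 1.0×10^-14 / 1.41 × 10^-3 = 7.09 × 10^-12
Let x = [OH-] at equilibrium. Kb = x²/(0.222 − x).
Since Kb ≪ C₀, x ≈ √(Kb·C₀) = 1.25 × 10^-6 M.
(x/C₀ = 0.00057% < 5%, so the approximation holds.)
pOH = −log(1.25 × 10^-6) = 5.90; pH = 14.00 − 5.90 = 8.10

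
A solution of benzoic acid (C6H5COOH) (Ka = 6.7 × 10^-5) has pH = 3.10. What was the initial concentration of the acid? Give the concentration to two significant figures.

[H+] = 10^(-3.10) = 7.94 × 10^-4 M = x
Ka = x²/(C₀ − x) ⇒ C₀ = x + x²/Ka
C₀ = 7.94 × 10^-4 + (7.94 × 10^-4)²/(6.7 × 10^-5) = 1.02 × 10^-2 M

C₀ = 1.0 × 10^-2 M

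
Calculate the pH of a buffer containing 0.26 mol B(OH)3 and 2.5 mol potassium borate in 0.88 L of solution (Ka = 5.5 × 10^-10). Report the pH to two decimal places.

pKa = −log(5.5 × 10^-10) = 9.260
pH = pKa + log([A⁻]/[HA]) = 9.260 + log(2.5/0.26)
pH = 9.260 + (+0.983) = 10.24

pH = 10.24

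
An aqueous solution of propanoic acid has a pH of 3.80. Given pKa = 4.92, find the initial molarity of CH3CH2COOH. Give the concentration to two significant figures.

C₀ = 2.2 × 10^-3 M

[H+] = 10^(-3.80) = 1.58 × 10^-4 M = x
Ka = 10^(−4.92) = 1.20 × 10^-5
Ka = x²/(C₀ − x) ⇒ C₀ = x + x²/Ka
C₀ = 1.58 × 10^-4 + (1.58 × 10^-4)²/(1.20 × 10^-5) = 2.24 × 10^-3 M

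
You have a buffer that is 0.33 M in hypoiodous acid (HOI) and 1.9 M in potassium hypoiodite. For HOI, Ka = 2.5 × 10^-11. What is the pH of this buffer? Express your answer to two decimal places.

pH = 11.36

pKa = −log(2.5 × 10^-11) = 10.602
Using pH = pKa + log([base]/[acid]) with [base]/[acid] = 1.9/0.33:
pH = 10.602 + (+0.760) = 11.36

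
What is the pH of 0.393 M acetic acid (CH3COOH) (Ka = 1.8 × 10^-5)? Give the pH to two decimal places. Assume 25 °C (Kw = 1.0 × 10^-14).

CH3COOH ⇌ CH3COO- + H+
From the ICE table, Ka = [H+]²/(0.393 − [H+]) = 1.8 × 10^-5.
Neglecting [H+] in the denominator: [H+] = √(1.8 × 10^-5 × 0.393) = 2.66 × 10^-3 M
pH = −log(2.66 × 10^-3) = 2.58

pH = 2.58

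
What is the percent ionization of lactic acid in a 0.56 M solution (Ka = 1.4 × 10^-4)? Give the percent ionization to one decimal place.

1.6%

CH3CH(OH)COOH ⇌ CH3CH(OH)COO- + H+; let x = [H+] at equilibrium.
x ≈ √(Ka·C₀) = √(1.4 × 10^-4 × 0.56) = 8.85 × 10^-3 M
% ionization = x/C₀ × 100% = 8.85 × 10^-3/0.56 × 100% = 1.6%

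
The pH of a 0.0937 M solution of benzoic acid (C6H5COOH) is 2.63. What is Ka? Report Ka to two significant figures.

Ka = 6.0 × 10^-5

[H+] = 10^(-2.63) = 2.34 × 10^-3 M
At equilibrium [HA] = 0.0937 − 2.34 × 10^-3 = 9.14 × 10^-2 M
Ka = [H+][A-]/[HA] = (2.34 × 10^-3)² / 9.14 × 10^-2 = 6.0 × 10^-5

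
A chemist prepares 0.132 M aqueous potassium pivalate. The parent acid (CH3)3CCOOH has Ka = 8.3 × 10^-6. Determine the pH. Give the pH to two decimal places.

pH = 9.10

(CH3)3CCOO- is the conjugate base of the weak acid (CH3)3CCOOH.
Kb = Kw/Ka = 1.0×10^-14 / 8.3 × 10^-6 = 1.20 × 10^-9
From the ICE table, Kb = x²/(0.132 − x) = 1.20 × 10^-9.
Neglecting x in the denominator: x = √(1.20 × 10^-9 × 0.132) = 1.26 × 10^-5 M
pOH = −log(1.26 × 10^-5) = 4.90; pH = 14.00 − 4.90 = 9.10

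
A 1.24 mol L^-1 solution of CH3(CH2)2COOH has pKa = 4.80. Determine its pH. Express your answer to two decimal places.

CH3(CH2)2COOH ⇌ CH3(CH2)2COO- + H+
Ka = 10^(−4.80) = 1.58 × 10^-5
Ka = [H+]²/(1.24 − [H+]) = 1.58 × 10^-5
Since Ka ≪ C₀, [H+] ≈ √(Ka·C₀) = 4.43 × 10^-3 M.
pH = −log(4.43 × 10^-3) = 2.35

pH = 2.35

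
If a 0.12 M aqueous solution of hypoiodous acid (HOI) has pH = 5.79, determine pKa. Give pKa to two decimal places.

[H+] = 10^(-5.79) = 1.62 × 10^-6 M
At equilibrium [HA] = 0.12 − 1.62 × 10^-6 = 1.20 × 10^-1 M
Ka = [H+][A-]/[HA] = (1.62 × 10^-6)² / 1.20 × 10^-1 = 2.19 × 10^-11
pKa = -log(2.19 × 10^-11) = 10.66

pKa = 10.66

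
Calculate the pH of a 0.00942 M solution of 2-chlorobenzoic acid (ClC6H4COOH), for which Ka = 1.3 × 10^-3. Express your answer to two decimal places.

ClC6H4COOH ⇌ ClC6H4COO- + H+
From the ICE table, Ka = [H+]²/(0.00942 − [H+]) = 1.3 × 10^-3.
Here C₀/Ka ≈ 7.25, so the small-[H+] approximation fails. Use the quadratic:
[H+] = (−Ka + √(Ka² + 4·Ka·C₀))/2 = 2.91 × 10^-3 M
pH = −log(2.91 × 10^-3) = 2.54

pH = 2.54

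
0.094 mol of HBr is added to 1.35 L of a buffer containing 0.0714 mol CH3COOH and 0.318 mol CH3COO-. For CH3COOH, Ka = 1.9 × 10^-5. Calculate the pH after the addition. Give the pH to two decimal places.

Added H+ converts CH3COO- to CH3COOH: CH3COOH → 0.165 mol, CH3COO- → 0.224 mol.
pKa = −log(1.9 × 10^-5) = 4.721
pH = pKa + log([A⁻]/[HA]) = 4.721 + log(0.224/0.165) = 4.721 +0.133

pH = 4.85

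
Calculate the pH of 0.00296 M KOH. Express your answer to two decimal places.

KOH is a strong base; [OH-] = 0.00296 M.
pOH = -log(0.00296) = 2.53
pH = 14.00 - 2.53 = 11.47

pH = 11.47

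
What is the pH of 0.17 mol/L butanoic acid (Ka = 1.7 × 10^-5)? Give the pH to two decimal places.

pH = 2.77

CH3(CH2)2COOH ⇌ CH3(CH2)2COO- + H+
Let x = [H+] at equilibrium. Ka = x²/(0.17 − x).
Neglecting x in the denominator: x = √(1.7 × 10^-5 × 0.17) = 1.70 × 10^-3 M
pH = −log[H+] = −log(1.70 × 10^-3) = 2.77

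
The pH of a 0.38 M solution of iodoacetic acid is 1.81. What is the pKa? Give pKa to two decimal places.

[H+] = 10^(-1.81) = 1.55 × 10^-2 M
At equilibrium [HA] = 0.38 − 1.55 × 10^-2 = 3.64 × 10^-1 M
Ka = [H+][A-]/[HA] = (1.55 × 10^-2)² / 3.64 × 10^-1 = 6.60 × 10^-4
pKa = -log(6.60 × 10^-4) = 3.18

pKa = 3.18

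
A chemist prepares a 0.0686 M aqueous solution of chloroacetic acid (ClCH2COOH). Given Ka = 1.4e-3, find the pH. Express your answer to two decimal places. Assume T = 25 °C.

ClCH2COOH ⇌ ClCH2COO- + H+
From the ICE table, Ka = x²/(0.0686 − x) = 1.4 × 10^-3.
The 5% rule fails; solving x² + Ka·x − Ka·C₀ = 0 exactly:
x = (−Ka + √(Ka² + 4·Ka·C₀))/2 = 9.12 × 10^-3 M
pH = −log[H+] = −log(9.12 × 10^-3) = 2.04

pH = 2.04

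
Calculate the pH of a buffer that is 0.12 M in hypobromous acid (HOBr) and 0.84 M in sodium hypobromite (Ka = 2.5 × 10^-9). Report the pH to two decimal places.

pKa = −log(2.5 × 10^-9) = 8.602
pH = pKa + log([A⁻]/[HA]) = 8.602 + log(0.84/0.12)
pH = 8.602 + (+0.845) = 9.45

pH = 9.45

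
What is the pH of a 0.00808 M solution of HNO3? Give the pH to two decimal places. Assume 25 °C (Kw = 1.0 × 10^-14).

pH = 2.09

HNO3 is a strong acid and dissociates completely, so [H+] = 0.00808 M.
pH = -log(0.00808) = 2.09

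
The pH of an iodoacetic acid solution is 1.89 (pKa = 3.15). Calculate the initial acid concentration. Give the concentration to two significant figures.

C₀ = 2.5 × 10^-1 M

[H+] = 10^(-1.89) = 1.29 × 10^-2 M = x
Ka = 10^(−3.15) = 7.08 × 10^-4
Ka = x²/(C₀ − x) ⇒ C₀ = x + x²/Ka
C₀ = 1.29 × 10^-2 + (1.29 × 10^-2)²/(7.08 × 10^-4) = 2.48 × 10^-1 M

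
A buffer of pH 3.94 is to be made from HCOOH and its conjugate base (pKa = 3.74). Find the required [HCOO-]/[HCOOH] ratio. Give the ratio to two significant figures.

ratio = 1.6

pH = pKa + log(r) ⇒ log(r) = 3.94 − 3.74 = +0.20
r = [HCOO-]/[HCOOH] = 10^(+0.20) = 1.58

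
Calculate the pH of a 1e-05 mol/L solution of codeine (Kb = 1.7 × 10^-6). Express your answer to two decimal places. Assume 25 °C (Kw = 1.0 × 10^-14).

pH = 8.53

C18H21NO3 + H2O ⇌ C18H22NO3+ + OH-
Kb = [OH-]²/(1e-05 − [OH-]) = 1.7 × 10^-6
[OH-] is not negligible relative to C₀; solve [OH-]² + 1.7e-06·[OH-] − 1.7e-11 = 0.
[OH-] = (−Kb + √(Kb² + 4·Kb·C₀))/2 = 3.36 × 10^-6 M
pOH = −log(3.36 × 10^-6) = 5.47; pH = 14.00 − 5.47 = 8.53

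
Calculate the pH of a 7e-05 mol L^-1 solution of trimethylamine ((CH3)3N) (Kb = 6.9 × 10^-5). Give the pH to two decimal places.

(CH3)3N + H2O ⇌ (CH3)3NH+ + OH-
From the ICE table, Kb = [OH-]²/(7e-05 − [OH-]) = 6.9 × 10^-5.
[OH-] is not negligible relative to C₀; solve [OH-]² + 6.9e-05·[OH-] − 4.83e-09 = 0.
[OH-] = (−Kb + √(Kb² + 4·Kb·C₀))/2 = 4.31 × 10^-5 M
pOH = −log(4.31 × 10^-5) = 4.37; pH = 14.00 − 4.37 = 9.63

pH = 9.63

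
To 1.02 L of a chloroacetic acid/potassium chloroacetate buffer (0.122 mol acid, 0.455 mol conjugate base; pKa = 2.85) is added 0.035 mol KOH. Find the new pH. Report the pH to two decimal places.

pH = 3.60

After neutralization: n(ClCH2COOH) = 0.087 mol, n(ClCH2COO-) = 0.49 mol.
Henderson–Hasselbalch with mole ratio 0.49/0.087: pH = 2.85 + (+0.751)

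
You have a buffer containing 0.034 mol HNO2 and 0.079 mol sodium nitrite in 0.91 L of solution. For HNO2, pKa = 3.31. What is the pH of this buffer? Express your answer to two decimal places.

pH = pKa + log([A⁻]/[HA]) = 3.31 + log(0.079/0.034)
pH = 3.31 + (+0.366) = 3.68

pH = 3.68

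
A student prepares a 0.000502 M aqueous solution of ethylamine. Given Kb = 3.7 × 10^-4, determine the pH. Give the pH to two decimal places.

C2H5NH2 + H2O ⇌ C2H5NH3+ + OH-
Let x = [OH-] at equilibrium. Kb = x²/(0.000502 − x).
x is not negligible relative to C₀; solve x² + 0.00037·x − 1.86e-07 = 0.
x = [−0.00037 + √(0.00037² + 7.43e-07)]/2 = 2.84 × 10^-4 M
pOH = 3.55, so pH = 14.00 − pOH = 10.45

pH = 10.45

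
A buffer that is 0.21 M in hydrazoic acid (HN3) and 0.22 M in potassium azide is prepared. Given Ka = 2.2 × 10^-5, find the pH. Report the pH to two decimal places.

pH = 4.68

pKa = −log(2.2 × 10^-5) = 4.658
pH = pKa + log([A⁻]/[HA]) = 4.658 + log(0.22/0.21)
pH = 4.658 + (+0.020) = 4.68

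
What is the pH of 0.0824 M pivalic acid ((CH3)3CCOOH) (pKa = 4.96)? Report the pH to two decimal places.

(CH3)3CCOOH ⇌ (CH3)3CCOO- + H+
Ka = 10^(−4.96) = 1.10 × 10^-5
Let x = [H+] at equilibrium. Ka = x²/(0.0824 − x).
Neglecting x in the denominator: x = √(1.10 × 10^-5 × 0.0824) = 9.52 × 10^-4 M
(x/C₀ = 1.2% < 5%, so the approximation holds.)
pH = −log[H+] = −log(9.52 × 10^-4) = 3.02

pH = 3.02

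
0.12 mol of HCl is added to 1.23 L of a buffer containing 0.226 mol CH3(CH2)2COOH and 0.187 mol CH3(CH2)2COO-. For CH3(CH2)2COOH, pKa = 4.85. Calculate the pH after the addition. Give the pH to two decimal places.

After neutralization: n(CH3(CH2)2COOH) = 0.346 mol, n(CH3(CH2)2COO-) = 0.067 mol.
pH = pKa + log(n_CH3(CH2)2COO-/n_CH3(CH2)2COOH) = 4.85 + log(0.067/0.346) = 4.85 + (-0.713)

pH = 4.14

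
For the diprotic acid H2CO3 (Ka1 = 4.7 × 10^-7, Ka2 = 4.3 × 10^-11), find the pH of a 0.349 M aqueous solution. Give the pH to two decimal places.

pH = 3.39

Ka1 ≫ Ka2, so treat the first dissociation as the only significant source of H+.
Ka1 = x²/(0.349 − x) = 4.7 × 10^-7
x ≈ √(4.7 × 10^-7 × 0.349) = 4.05 × 10^-4 M
pH = −log(4.05 × 10^-4) = 3.39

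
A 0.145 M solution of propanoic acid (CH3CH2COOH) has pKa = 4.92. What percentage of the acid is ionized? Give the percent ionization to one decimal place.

CH3CH2COOH ⇌ CH3CH2COO- + H+; let x = [H+] at equilibrium.
Ka = 10^(−4.92) = 1.20 × 10^-5
x ≈ √(Ka·C₀) = √(1.20 × 10^-5 × 0.145) = 1.32 × 10^-3 M
% ionization = x/C₀ × 100% = 1.32 × 10^-3/0.145 × 100% = 0.9%

0.9%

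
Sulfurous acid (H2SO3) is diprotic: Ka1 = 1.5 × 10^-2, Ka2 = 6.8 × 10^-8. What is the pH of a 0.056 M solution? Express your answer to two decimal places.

pH = 1.65

Ka1 ≫ Ka2, so treat the first dissociation as the only significant source of H+.
Ka1 = x²/(0.056 − x) = 1.5 × 10^-2
Solving the quadratic: x = (−Ka1 + √(Ka1² + 4·Ka1·C₀))/2 = 2.24 × 10^-2 M
pH = −log(2.24 × 10^-2) = 1.65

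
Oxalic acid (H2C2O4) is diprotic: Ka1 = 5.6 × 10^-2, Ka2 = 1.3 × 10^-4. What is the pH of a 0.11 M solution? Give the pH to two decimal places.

Ka1 ≫ Ka2, so treat the first dissociation as the only significant source of H+.
Ka1 = x²/(0.11 − x) = 5.6 × 10^-2
Solving the quadratic: x = (−Ka1 + √(Ka1² + 4·Ka1·C₀))/2 = 5.53 × 10^-2 M
pH = −log(5.53 × 10^-2) = 1.26

pH = 1.26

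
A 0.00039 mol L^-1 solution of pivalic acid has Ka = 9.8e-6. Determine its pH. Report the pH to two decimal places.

pH = 4.24

(CH3)3CCOOH ⇌ (CH3)3CCOO- + H+
Ka = x²/(0.00039 − x) = 9.8 × 10^-6
Here C₀/Ka ≈ 39.8, so the small-x approximation fails. Use the quadratic:
x = (−Ka + √(Ka² + 4·Ka·C₀))/2 = 5.71 × 10^-5 M
pH = −log[H+] = −log(5.71 × 10^-5) = 4.24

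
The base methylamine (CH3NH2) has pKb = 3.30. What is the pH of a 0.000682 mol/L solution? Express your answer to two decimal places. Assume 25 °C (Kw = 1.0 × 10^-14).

pH = 10.59

CH3NH2 + H2O ⇌ CH3NH3+ + OH-
Kb = 10^(−3.30) = 5.01 × 10^-4
Let x = [OH-] at equilibrium. Kb = x²/(0.000682 − x).
The 5% rule fails; solving x² + Kb·x − Kb·C₀ = 0 exactly:
x = (−Kb + √(Kb² + 4·Kb·C₀))/2 = 3.85 × 10^-4 M
pOH = 3.41, so pH = 14.00 − pOH = 10.59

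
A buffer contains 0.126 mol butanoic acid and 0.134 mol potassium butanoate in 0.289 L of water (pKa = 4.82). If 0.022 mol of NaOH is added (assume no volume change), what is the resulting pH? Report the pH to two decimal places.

pH = 5.00

OH- converts CH3(CH2)2COOH to CH3(CH2)2COO-: CH3(CH2)2COOH → 0.104 mol, CH3(CH2)2COO- → 0.156 mol.
Henderson–Hasselbalch with mole ratio 0.156/0.104: pH = 4.82 + (+0.176)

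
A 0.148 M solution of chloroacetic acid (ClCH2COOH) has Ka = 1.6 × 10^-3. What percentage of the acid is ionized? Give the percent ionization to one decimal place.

ClCH2COOH ⇌ ClCH2COO- + H+; let x = [H+] at equilibrium.
Ka = x²/(C₀ − x); solving the quadratic gives x = 1.46 × 10^-2 M.
% ionization = x/C₀ × 100% = 1.46 × 10^-2/0.148 × 100% = 9.9%

9.9%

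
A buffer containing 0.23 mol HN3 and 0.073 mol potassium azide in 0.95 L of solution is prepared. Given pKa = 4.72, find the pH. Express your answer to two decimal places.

Using pH = pKa + log([base]/[acid]) with [base]/[acid] = 0.073/0.23:
pH = 4.72 + (-0.498) = 4.22

pH = 4.22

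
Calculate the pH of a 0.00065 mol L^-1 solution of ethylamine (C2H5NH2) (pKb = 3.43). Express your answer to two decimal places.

pH = 10.53

C2H5NH2 + H2O ⇌ C2H5NH3+ + OH-
Kb = 10^(−3.43) = 3.72 × 10^-4
Kb = [OH-]²/(0.00065 − [OH-]) = 3.72 × 10^-4
Here C₀/Kb ≈ 1.75, so the small-[OH-] approximation fails. Use the quadratic:
[OH-] = (−Kb + √(Kb² + 4·Kb·C₀))/2 = 3.40 × 10^-4 M
pOH = 3.47, so pH = 14.00 − pOH = 10.53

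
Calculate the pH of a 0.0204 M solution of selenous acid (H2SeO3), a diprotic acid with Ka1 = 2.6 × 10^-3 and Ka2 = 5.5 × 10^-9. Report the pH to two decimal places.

Ka1 ≫ Ka2, so treat the first dissociation as the only significant source of H+.
Ka1 = x²/(0.0204 − x) = 2.6 × 10^-3
Solving the quadratic: x = (−Ka1 + √(Ka1² + 4·Ka1·C₀))/2 = 6.10 × 10^-3 M
pH = −log(6.10 × 10^-3) = 2.21

pH = 2.21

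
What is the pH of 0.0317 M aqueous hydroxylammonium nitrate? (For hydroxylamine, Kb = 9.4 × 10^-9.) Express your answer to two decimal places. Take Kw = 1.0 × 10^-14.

pH = 3.74

NH3OH+ is the conjugate acid of the weak base NH2OH.
Ka = Kw/Kb = 1.0×10^-14 / 9.4 × 10^-9 = 1.06 × 10^-6
From the ICE table, Ka = [H+]²/(0.0317 − [H+]) = 1.06 × 10^-6.
Since Ka ≪ C₀, [H+] ≈ √(Ka·C₀) = 1.83 × 10^-4 M.
Check: 0.58% ionized — well under 5%, approximation valid.
pH = −log[H+] = −log(1.83 × 10^-4) = 3.74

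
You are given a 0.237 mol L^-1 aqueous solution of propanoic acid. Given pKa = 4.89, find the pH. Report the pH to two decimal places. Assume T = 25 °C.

pH = 2.76

CH3CH2COOH ⇌ CH3CH2COO- + H+
Ka = 10^(−4.89) = 1.29 × 10^-5
Ka = x²/(0.237 − x) = 1.29 × 10^-5
Neglecting x in the denominator: x = √(1.29 × 10^-5 × 0.237) = 1.75 × 10^-3 M
Check: 0.74% ionized — well under 5%, approximation valid.
pH = −log[H+] = −log(1.75 × 10^-3) = 2.76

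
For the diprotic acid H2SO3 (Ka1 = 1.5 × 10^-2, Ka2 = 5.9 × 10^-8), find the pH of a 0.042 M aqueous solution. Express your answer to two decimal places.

pH = 1.73

Since Ka1 ≫ Ka2, the first ionization dominates [H+].
Ka1 = x²/(0.042 − x) = 1.5 × 10^-2
Solving the quadratic: x = (−Ka1 + √(Ka1² + 4·Ka1·C₀))/2 = 1.87 × 10^-2 M
pH = −log(1.87 × 10^-2) = 1.73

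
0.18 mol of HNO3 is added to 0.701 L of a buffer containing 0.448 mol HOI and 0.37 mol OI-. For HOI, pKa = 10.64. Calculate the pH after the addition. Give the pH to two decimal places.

pH = 10.12

After neutralization: n(HOI) = 0.628 mol, n(OI-) = 0.19 mol.
Henderson–Hasselbalch with mole ratio 0.19/0.628: pH = 10.64 + (-0.519)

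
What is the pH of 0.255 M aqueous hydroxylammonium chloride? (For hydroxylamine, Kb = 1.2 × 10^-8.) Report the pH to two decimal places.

pH = 3.34

NH3OH+ is the conjugate acid of the weak base NH2OH.
Ka = Kw/Kb = 1.0×10^-14 / 1.2 × 10^-8 = 8.33 × 10^-7
From the ICE table, Ka = [H+]²/(0.255 − [H+]) = 8.33 × 10^-7.
Neglecting [H+] in the denominator: [H+] = √(8.33 × 10^-7 × 0.255) = 4.61 × 10^-4 M
Check: 0.18% ionized — well under 5%, approximation valid.
pH = −log[H+] = −log(4.61 × 10^-4) = 3.34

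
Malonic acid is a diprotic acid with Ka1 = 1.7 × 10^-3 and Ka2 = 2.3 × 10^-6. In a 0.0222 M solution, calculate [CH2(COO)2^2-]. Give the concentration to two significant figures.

2.3 × 10^-6 M

First ionization gives [H+] ≈ [CH2(COOH)COO-] = 5.35 × 10^-3 M.
Second step: Ka2 = [H+][CH2(COO)2^2-]/[CH2(COOH)COO-] ≈ [CH2(COO)2^2-] (since [H+] ≈ [CH2(COOH)COO-]).
So [CH2(COO)2^2-] ≈ Ka2.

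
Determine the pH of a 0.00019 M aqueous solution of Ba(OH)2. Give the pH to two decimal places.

Ba(OH)2 is a strong base (each formula unit releases 2 OH-); [OH-] = 0.00038 M.
pOH = -log(0.00038) = 3.42
pH = 14.00 - 3.42 = 10.58

pH = 10.58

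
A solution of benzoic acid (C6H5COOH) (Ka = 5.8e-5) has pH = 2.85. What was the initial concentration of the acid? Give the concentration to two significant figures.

[H+] = 10^(-2.85) = 1.41 × 10^-3 M = x
Ka = x²/(C₀ − x) ⇒ C₀ = x + x²/Ka
C₀ = 1.41 × 10^-3 + (1.41 × 10^-3)²/(5.8 × 10^-5) = 3.57 × 10^-2 M

C₀ = 3.6 × 10^-2 M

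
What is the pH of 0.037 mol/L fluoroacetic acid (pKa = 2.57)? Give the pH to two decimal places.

FCH2COOH ⇌ FCH2COO- + H+
Ka = 10^(−2.57) = 2.69 × 10^-3
Ka = x²/(0.037 − x) = 2.69 × 10^-3
x is not negligible relative to C₀; solve x² + 0.00269·x − 9.95e-05 = 0.
x = [−0.00269 + √(0.00269² + 0.000398)]/2 = 8.72 × 10^-3 M
pH = −log(8.72 × 10^-3) = 2.06

pH = 2.06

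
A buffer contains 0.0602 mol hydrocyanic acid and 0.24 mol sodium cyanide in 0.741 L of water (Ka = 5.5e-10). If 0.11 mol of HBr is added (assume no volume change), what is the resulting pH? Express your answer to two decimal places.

pH = 9.14

Added H+ converts CN- to HCN: HCN → 0.17 mol, CN- → 0.13 mol.
pKa = −log(5.5 × 10^-10) = 9.260
pH = pKa + log([A⁻]/[HA]) = 9.260 + log(0.13/0.17) = 9.260 -0.117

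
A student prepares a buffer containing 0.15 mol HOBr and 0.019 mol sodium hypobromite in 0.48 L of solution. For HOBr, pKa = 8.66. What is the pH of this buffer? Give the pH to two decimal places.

pH = 7.76

pH = pKa + log([A⁻]/[HA]) = 8.66 + log(0.019/0.15)
pH = 8.66 + (-0.897) = 7.76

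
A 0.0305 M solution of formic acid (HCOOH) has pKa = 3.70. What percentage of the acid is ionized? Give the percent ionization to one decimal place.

HCOOH ⇌ HCOO- + H+; let x = [H+] at equilibrium.
Ka = 10^(−3.70) = 2.00 × 10^-4
Ka = x²/(C₀ − x); solving the quadratic gives x = 2.37 × 10^-3 M.
Fraction ionized = 2.37 × 10^-3 / 0.0305 = 0.0777 → 7.8%

7.8%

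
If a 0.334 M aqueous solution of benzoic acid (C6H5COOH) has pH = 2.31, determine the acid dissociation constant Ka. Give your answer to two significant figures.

Ka = 7.3 × 10^-5

[H+] = 10^(-2.31) = 4.90 × 10^-3 M
At equilibrium [HA] = 0.334 − 4.90 × 10^-3 = 3.29 × 10^-1 M
Ka = [H+][A-]/[HA] = (4.90 × 10^-3)² / 3.29 × 10^-1 = 7.3 × 10^-5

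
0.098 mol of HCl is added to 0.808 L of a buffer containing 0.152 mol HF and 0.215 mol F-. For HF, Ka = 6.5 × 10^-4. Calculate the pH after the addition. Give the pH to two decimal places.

pH = 2.86

Added H+ converts F- to HF: HF → 0.25 mol, F- → 0.117 mol.
pKa = −log(6.5 × 10^-4) = 3.187
Henderson–Hasselbalch with mole ratio 0.117/0.25: pH = 3.187 + (-0.330)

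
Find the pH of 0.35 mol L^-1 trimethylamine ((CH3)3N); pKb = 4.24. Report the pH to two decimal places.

pH = 11.65

(CH3)3N + H2O ⇌ (CH3)3NH+ + OH-
Kb = 10^(−4.24) = 5.75 × 10^-5
From the ICE table, Kb = [OH-]²/(0.35 − [OH-]) = 5.75 × 10^-5.
Assume [OH-] ≪ 0.35: [OH-] ≈ √(5.75 × 10^-5 × 0.35) = 4.49 × 10^-3 M
Check: 1.3% ionized — well under 5%, approximation valid.
pOH = −log(4.49 × 10^-3) = 2.35; pH = 14.00 − 2.35 = 11.65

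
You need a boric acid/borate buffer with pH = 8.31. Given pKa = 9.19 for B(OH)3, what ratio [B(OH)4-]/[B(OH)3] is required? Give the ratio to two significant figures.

ratio = 0.13

pH = pKa + log(r) ⇒ log(r) = 8.31 − 9.19 = -0.88
r = [B(OH)4-]/[B(OH)3] = 10^(-0.88) = 0.132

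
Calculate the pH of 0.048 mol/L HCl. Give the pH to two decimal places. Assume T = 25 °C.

pH = 1.32

HCl is a strong acid and dissociates completely, so [H+] = 0.048 M.
pH = -log(0.048) = 1.32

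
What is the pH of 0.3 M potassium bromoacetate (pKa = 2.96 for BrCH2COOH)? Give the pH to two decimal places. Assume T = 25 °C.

BrCH2COO- is the conjugate base of the weak acid BrCH2COOH.
Ka = 10^(−2.96) = 1.10 × 10^-3
Kb = Kw/Ka = 1.0×10^-14 / 1.10 × 10^-3 = 9.09 × 10^-12
From the ICE table, Kb = [OH-]²/(0.3 − [OH-]) = 9.09 × 10^-12.
Since Kb ≪ C₀, [OH-] ≈ √(Kb·C₀) = 1.65 × 10^-6 M.
pOH = 5.78, so pH = 14.00 − pOH = 8.22

pH = 8.22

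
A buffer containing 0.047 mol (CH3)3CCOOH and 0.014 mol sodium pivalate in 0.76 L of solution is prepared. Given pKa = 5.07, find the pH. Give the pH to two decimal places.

Using pH = pKa + log([base]/[acid]) with [base]/[acid] = 0.014/0.047:
pH = 5.07 + (-0.526) = 4.54

pH = 4.54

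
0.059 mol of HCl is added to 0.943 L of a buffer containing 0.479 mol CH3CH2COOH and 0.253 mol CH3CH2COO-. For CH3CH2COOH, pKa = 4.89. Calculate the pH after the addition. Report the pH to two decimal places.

Added H+ converts CH3CH2COO- to CH3CH2COOH: CH3CH2COOH → 0.538 mol, CH3CH2COO- → 0.194 mol.
pH = pKa + log(n_CH3CH2COO-/n_CH3CH2COOH) = 4.89 + log(0.194/0.538) = 4.89 + (-0.443)

pH = 4.45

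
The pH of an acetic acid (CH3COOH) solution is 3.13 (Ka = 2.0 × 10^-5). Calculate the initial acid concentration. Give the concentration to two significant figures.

[H+] = 10^(-3.13) = 7.41 × 10^-4 M = x
Ka = x²/(C₀ − x) ⇒ C₀ = x + x²/Ka
C₀ = 7.41 × 10^-4 + (7.41 × 10^-4)²/(2.0 × 10^-5) = 2.82 × 10^-2 M

C₀ = 2.8 × 10^-2 M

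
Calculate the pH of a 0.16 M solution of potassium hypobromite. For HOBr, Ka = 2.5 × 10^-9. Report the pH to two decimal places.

pH = 10.90

OBr- is the conjugate base of the weak acid HOBr.
Kb = Kw/Ka = 1.0×10^-14 / 2.5 × 10^-9 = 4.00 × 10^-6
Kb = x²/(0.16 − x) = 4.00 × 10^-6
Since Kb ≪ C₀, x ≈ √(Kb·C₀) = 8.00 × 10^-4 M.
(x/C₀ = 0.5% < 5%, so the approximation holds.)
pOH = −log(8.00 × 10^-4) = 3.10; pH = 14.00 − 3.10 = 10.90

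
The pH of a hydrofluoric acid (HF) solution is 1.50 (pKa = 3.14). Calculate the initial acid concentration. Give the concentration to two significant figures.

C₀ = 1.4 M

[H+] = 10^(-1.50) = 3.16 × 10^-2 M = x
Ka = 10^(−3.14) = 7.24 × 10^-4
Ka = x²/(C₀ − x) ⇒ C₀ = x + x²/Ka
C₀ = 3.16 × 10^-2 + (3.16 × 10^-2)²/(7.24 × 10^-4) = 1.41 M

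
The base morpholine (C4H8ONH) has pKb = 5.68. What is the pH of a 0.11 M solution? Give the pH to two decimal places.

pH = 10.68

C4H8ONH + H2O ⇌ C4H8ONH2+ + OH-
Kb = 10^(−5.68) = 2.09 × 10^-6
Kb = [OH-]²/(0.11 − [OH-]) = 2.09 × 10^-6
Since Kb ≪ C₀, [OH-] ≈ √(Kb·C₀) = 4.79 × 10^-4 M.
Check: 0.44% ionized — well under 5%, approximation valid.
pOH = 3.32, so pH = 14.00 − pOH = 10.68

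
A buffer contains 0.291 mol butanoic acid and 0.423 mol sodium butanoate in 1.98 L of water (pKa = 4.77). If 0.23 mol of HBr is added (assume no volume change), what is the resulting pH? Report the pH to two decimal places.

pH = 4.34

After neutralization: n(CH3(CH2)2COOH) = 0.521 mol, n(CH3(CH2)2COO-) = 0.193 mol.
pH = pKa + log(n_CH3(CH2)2COO-/n_CH3(CH2)2COOH) = 4.77 + log(0.193/0.521) = 4.77 + (-0.431)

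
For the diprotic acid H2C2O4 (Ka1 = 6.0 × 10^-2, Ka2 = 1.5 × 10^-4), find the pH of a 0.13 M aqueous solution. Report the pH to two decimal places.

pH = 1.20

Since Ka1 ≫ Ka2, the first ionization dominates [H+].
Ka1 = x²/(0.13 − x) = 6.0 × 10^-2
Solving the quadratic: x = (−Ka1 + √(Ka1² + 4·Ka1·C₀))/2 = 6.33 × 10^-2 M
pH = −log(6.33 × 10^-2) = 1.20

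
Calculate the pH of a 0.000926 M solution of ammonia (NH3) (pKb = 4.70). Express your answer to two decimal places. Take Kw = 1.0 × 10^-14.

pH = 10.10

NH3 + H2O ⇌ NH4+ + OH-
Kb = 10^(−4.70) = 2.00 × 10^-5
From the ICE table, Kb = [OH-]²/(0.000926 − [OH-]) = 2.00 × 10^-5.
[OH-] is not negligible relative to C₀; solve [OH-]² + 2e-05·[OH-] − 1.85e-08 = 0.
[OH-] = (−Kb + √(Kb² + 4·Kb·C₀))/2 = 1.26 × 10^-4 M
pOH = 3.90, so pH = 14.00 − pOH = 10.10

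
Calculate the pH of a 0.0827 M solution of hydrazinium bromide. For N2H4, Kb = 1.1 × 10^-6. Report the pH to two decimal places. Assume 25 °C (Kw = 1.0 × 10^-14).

pH = 4.56

N2H5+ is the conjugate acid of the weak base N2H4.
Ka = Kw/Kb = 1.0×10^-14 / 1.1 × 10^-6 = 9.09 × 10^-9
From the ICE table, Ka = x²/(0.0827 − x) = 9.09 × 10^-9.
Assume x ≪ 0.0827: x ≈ √(9.09 × 10^-9 × 0.0827) = 2.74 × 10^-5 M
Check: 0.033% ionized — well under 5%, approximation valid.
pH = −log(2.74 × 10^-5) = 4.56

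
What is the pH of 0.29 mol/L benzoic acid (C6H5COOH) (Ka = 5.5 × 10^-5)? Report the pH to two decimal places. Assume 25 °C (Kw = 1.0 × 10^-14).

C6H5COOH ⇌ C6H5COO- + H+
Let x = [H+] at equilibrium. Ka = x²/(0.29 − x).
Assume x ≪ 0.29: x ≈ √(5.5 × 10^-5 × 0.29) = 3.99 × 10^-3 M
pH = −log[H+] = −log(3.99 × 10^-3) = 2.40

pH = 2.40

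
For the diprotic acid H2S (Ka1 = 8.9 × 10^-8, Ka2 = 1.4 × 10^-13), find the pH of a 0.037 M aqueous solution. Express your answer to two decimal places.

Since Ka1 ≫ Ka2, the first ionization dominates [H+].
Ka1 = x²/(0.037 − x) = 8.9 × 10^-8
x ≈ √(8.9 × 10^-8 × 0.037) = 5.74 × 10^-5 M
pH = −log(5.74 × 10^-5) = 4.24

pH = 4.24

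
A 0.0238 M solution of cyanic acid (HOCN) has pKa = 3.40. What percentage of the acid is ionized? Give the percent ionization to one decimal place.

HOCN ⇌ OCN- + H+; let x = [H+] at equilibrium.
Ka = 10^(−3.40) = 3.98 × 10^-4
Ka = x²/(C₀ − x); solving the quadratic gives x = 2.89 × 10^-3 M.
% ionization = x/C₀ × 100% = 2.89 × 10^-3/0.0238 × 100% = 12.1%

12.1%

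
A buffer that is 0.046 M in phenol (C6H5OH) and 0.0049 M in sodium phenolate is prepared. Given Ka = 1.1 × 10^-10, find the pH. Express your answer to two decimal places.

pKa = −log(1.1 × 10^-10) = 9.959
Henderson–Hasselbalch: pH = pKa + log([C6H5O-]/[C6H5OH]) = 9.959 + log(0.0049/0.046)
pH = 9.959 + (-0.973) = 8.99

pH = 8.99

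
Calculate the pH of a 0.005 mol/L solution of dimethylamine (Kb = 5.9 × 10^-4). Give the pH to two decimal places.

pH = 11.16

(CH3)2NH + H2O ⇌ (CH3)2NH2+ + OH-
Kb = [OH-]²/(0.005 − [OH-]) = 5.9 × 10^-4
[OH-] is not negligible relative to C₀; solve [OH-]² + 0.00059·[OH-] − 2.95e-06 = 0.
[OH-] = (−Kb + √(Kb² + 4·Kb·C₀))/2 = 1.45 × 10^-3 M
pOH = 2.84, so pH = 14.00 − pOH = 11.16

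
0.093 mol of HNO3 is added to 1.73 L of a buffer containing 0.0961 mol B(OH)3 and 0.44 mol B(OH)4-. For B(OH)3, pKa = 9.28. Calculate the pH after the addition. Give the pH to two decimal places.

After neutralization: n(B(OH)3) = 0.189 mol, n(B(OH)4-) = 0.347 mol.
Henderson–Hasselbalch with mole ratio 0.347/0.189: pH = 9.28 + (+0.264)

pH = 9.54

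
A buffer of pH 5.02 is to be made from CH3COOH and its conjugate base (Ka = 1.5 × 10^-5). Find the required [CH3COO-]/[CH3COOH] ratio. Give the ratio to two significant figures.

pKa = -log(1.5 × 10^-5) = 4.824
pH = pKa + log(r) ⇒ log(r) = 5.02 − 4.824 = +0.196
r = [CH3COO-]/[CH3COOH] = 10^(+0.196) = 1.57

ratio = 1.6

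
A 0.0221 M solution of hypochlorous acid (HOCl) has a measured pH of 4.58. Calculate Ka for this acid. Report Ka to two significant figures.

Ka = 3.1 × 10^-8

[H+] = 10^(-4.58) = 2.63 × 10^-5 M
At equilibrium [HA] = 0.0221 − 2.63 × 10^-5 = 2.21 × 10^-2 M
Ka = [H+][A-]/[HA] = (2.63 × 10^-5)² / 2.21 × 10^-2 = 3.1 × 10^-8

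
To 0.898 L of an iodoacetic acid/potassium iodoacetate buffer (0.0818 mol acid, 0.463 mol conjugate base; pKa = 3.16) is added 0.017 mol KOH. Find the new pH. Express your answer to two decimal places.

OH- converts ICH2COOH to ICH2COO-: ICH2COOH → 0.0648 mol, ICH2COO- → 0.48 mol.
pH = pKa + log([A⁻]/[HA]) = 3.16 + log(0.48/0.0648) = 3.16 +0.870

pH = 4.03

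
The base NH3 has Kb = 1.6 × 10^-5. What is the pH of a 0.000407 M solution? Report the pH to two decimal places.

NH3 + H2O ⇌ NH4+ + OH-
Kb = x²/(0.000407 − x) = 1.6 × 10^-5
Here C₀/Kb ≈ 25.4, so the small-x approximation fails. Use the quadratic:
x = (−Kb + √(Kb² + 4·Kb·C₀))/2 = 7.31 × 10^-5 M
pOH = −log(7.31 × 10^-5) = 4.14; pH = 14.00 − 4.14 = 9.86

pH = 9.86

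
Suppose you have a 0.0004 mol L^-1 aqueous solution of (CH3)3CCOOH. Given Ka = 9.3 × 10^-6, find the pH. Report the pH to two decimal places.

(CH3)3CCOOH ⇌ (CH3)3CCOO- + H+
From the ICE table, Ka = [H+]²/(0.0004 − [H+]) = 9.3 × 10^-6.
Here C₀/Ka ≈ 43, so the small-[H+] approximation fails. Use the quadratic:
[H+] = [−9.3e-06 + √(9.3e-06² + 1.49e-08)]/2 = 5.65 × 10^-5 M
pH = −log(5.65 × 10^-5) = 4.25

pH = 4.25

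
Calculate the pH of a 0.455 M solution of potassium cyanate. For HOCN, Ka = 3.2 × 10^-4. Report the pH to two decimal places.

OCN- is the conjugate base of the weak acid HOCN.
Kb = Kw/Ka = 1.0×10^-14 / 3.2 × 10^-4 = 3.12 × 10^-11
Let x = [OH-] at equilibrium. Kb = x²/(0.455 − x).
Assume x ≪ 0.455: x ≈ √(3.12 × 10^-11 × 0.455) = 3.77 × 10^-6 M
(x/C₀ = 0.00083% < 5%, so the approximation holds.)
pOH = 5.42, so pH = 14.00 − pOH = 8.58

pH = 8.58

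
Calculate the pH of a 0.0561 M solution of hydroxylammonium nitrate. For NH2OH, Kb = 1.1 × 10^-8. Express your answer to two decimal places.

NH3OH+ is the conjugate acid of the weak base NH2OH.
Ka = Kw/Kb = 1.0×10^-14 / 1.1 × 10^-8 = 9.09 × 10^-7
Let x = [H+] at equilibrium. Ka = x²/(0.0561 − x).
Since Ka ≪ C₀, x ≈ √(Ka·C₀) = 2.26 × 10^-4 M.
pH = −log(2.26 × 10^-4) = 3.65

pH = 3.65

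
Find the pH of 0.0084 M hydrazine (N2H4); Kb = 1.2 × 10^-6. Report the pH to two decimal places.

pH = 10.00

N2H4 + H2O ⇌ N2H5+ + OH-
Kb = x²/(0.0084 − x) = 1.2 × 10^-6
Assume x ≪ 0.0084: x ≈ √(1.2 × 10^-6 × 0.0084) = 1.00 × 10^-4 M
pOH = −log(1.00 × 10^-4) = 4.00; pH = 14.00 − 4.00 = 10.00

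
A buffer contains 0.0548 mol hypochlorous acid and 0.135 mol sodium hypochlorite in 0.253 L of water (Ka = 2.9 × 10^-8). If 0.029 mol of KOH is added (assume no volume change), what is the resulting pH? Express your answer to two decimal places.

After neutralization: n(HOCl) = 0.0258 mol, n(OCl-) = 0.164 mol.
pKa = −log(2.9 × 10^-8) = 7.538
Henderson–Hasselbalch with mole ratio 0.164/0.0258: pH = 7.538 + (+0.803)

pH = 8.34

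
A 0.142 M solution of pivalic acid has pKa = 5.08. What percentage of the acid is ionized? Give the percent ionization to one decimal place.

0.8%

(CH3)3CCOOH ⇌ (CH3)3CCOO- + H+; let x = [H+] at equilibrium.
Ka = 10^(−5.08) = 8.32 × 10^-6
x ≈ √(Ka·C₀) = √(8.32 × 10^-6 × 0.142) = 1.09 × 10^-3 M
Fraction ionized = 1.09 × 10^-3 / 0.142 = 0.0077 → 0.8%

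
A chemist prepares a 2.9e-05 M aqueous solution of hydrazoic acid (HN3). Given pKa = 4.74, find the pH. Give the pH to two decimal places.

HN3 ⇌ N3- + H+
Ka = 10^(−4.74) = 1.82 × 10^-5
Ka = [H+]²/(2.9e-05 − [H+]) = 1.82 × 10^-5
The 5% rule fails; solving [H+]² + Ka·[H+] − Ka·C₀ = 0 exactly:
[H+] = (−Ka + √(Ka² + 4·Ka·C₀))/2 = 1.56 × 10^-5 M
pH = −log[H+] = −log(1.56 × 10^-5) = 4.81

pH = 4.81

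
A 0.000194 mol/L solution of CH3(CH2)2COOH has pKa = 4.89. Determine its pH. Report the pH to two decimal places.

CH3(CH2)2COOH ⇌ CH3(CH2)2COO- + H+
Ka = 10^(−4.89) = 1.29 × 10^-5
Ka = [H+]²/(0.000194 − [H+]) = 1.29 × 10^-5
Here C₀/Ka ≈ 15, so the small-[H+] approximation fails. Use the quadratic:
[H+] = [−1.29e-05 + √(1.29e-05² + 1e-08)]/2 = 4.40 × 10^-5 M
pH = −log(4.40 × 10^-5) = 4.36

pH = 4.36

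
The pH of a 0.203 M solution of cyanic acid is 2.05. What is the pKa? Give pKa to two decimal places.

pKa = 3.39

[H+] = 10^(-2.05) = 8.91 × 10^-3 M
At equilibrium [HA] = 0.203 − 8.91 × 10^-3 = 1.94 × 10^-1 M
Ka = [H+][A-]/[HA] = (8.91 × 10^-3)² / 1.94 × 10^-1 = 4.09 × 10^-4
pKa = -log(4.09 × 10^-4) = 3.39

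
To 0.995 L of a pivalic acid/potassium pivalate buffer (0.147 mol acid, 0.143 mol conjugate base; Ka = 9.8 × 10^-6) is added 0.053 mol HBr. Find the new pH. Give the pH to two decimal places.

pH = 4.66

Added H+ converts (CH3)3CCOO- to (CH3)3CCOOH: (CH3)3CCOOH → 0.2 mol, (CH3)3CCOO- → 0.09 mol.
pKa = −log(9.8 × 10^-6) = 5.009
Henderson–Hasselbalch with mole ratio 0.09/0.2: pH = 5.009 + (-0.347)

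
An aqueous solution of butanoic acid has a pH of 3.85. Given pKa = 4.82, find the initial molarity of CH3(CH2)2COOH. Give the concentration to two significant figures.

[H+] = 10^(-3.85) = 1.41 × 10^-4 M = x
Ka = 10^(−4.82) = 1.51 × 10^-5
Ka = x²/(C₀ − x) ⇒ C₀ = x + x²/Ka
C₀ = 1.41 × 10^-4 + (1.41 × 10^-4)²/(1.51 × 10^-5) = 1.46 × 10^-3 M

C₀ = 1.5 × 10^-3 M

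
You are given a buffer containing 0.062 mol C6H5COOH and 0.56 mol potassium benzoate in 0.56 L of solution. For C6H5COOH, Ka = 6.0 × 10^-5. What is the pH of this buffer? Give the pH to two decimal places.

pKa = −log(6.0 × 10^-5) = 4.222
pH = pKa + log([A⁻]/[HA]) = 4.222 + log(0.56/0.062)
pH = 4.222 + (+0.956) = 5.18

pH = 5.18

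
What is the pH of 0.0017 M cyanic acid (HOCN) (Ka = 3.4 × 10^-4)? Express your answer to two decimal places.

HOCN ⇌ OCN- + H+
Ka = [H+]²/(0.0017 − [H+]) = 3.4 × 10^-4
Here C₀/Ka ≈ 5, so the small-[H+] approximation fails. Use the quadratic:
[H+] = [−0.00034 + √(0.00034² + 2.31e-06)]/2 = 6.09 × 10^-4 M
pH = −log[H+] = −log(6.09 × 10^-4) = 3.22

pH = 3.22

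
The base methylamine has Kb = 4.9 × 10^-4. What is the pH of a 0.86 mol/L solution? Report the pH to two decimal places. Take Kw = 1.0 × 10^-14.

CH3NH2 + H2O ⇌ CH3NH3+ + OH-
Kb = x²/(0.86 − x) = 4.9 × 10^-4
Assume x ≪ 0.86: x ≈ √(4.9 × 10^-4 × 0.86) = 2.05 × 10^-2 M
Check: 2.4% ionized — well under 5%, approximation valid.
pOH = 1.69, so pH = 14.00 − pOH = 12.31

pH = 12.31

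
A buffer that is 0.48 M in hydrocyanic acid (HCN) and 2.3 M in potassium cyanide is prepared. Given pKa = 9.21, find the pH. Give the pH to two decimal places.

Using pH = pKa + log([base]/[acid]) with [base]/[acid] = 2.3/0.48:
pH = 9.21 + (+0.680) = 9.89

pH = 9.89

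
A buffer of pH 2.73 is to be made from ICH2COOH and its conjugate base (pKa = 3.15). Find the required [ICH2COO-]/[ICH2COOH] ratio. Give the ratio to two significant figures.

pH = pKa + log(r) ⇒ log(r) = 2.73 − 3.15 = -0.42
r = [ICH2COO-]/[ICH2COOH] = 10^(-0.42) = 0.38

ratio = 0.38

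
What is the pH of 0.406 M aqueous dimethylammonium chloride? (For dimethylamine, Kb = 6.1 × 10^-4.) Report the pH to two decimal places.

pH = 5.59

(CH3)2NH2+ is the conjugate acid of the weak base (CH3)2NH.
Ka = Kw/Kb = 1.0×10^-14 / 6.1 × 10^-4 = 1.64 × 10^-11
From the ICE table, Ka = x²/(0.406 − x) = 1.64 × 10^-11.
Assume x ≪ 0.406: x ≈ √(1.64 × 10^-11 × 0.406) = 2.58 × 10^-6 M
pH = −log[H+] = −log(2.58 × 10^-6) = 5.59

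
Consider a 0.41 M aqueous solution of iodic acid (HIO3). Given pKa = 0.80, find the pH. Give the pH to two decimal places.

HIO3 ⇌ IO3- + H+
Ka = 10^(−0.80) = 1.58 × 10^-1
Ka = x²/(0.41 − x) = 1.58 × 10^-1
x is not negligible relative to C₀; solve x² + 0.158·x − 0.0648 = 0.
x = (−Ka + √(Ka² + 4·Ka·C₀))/2 = 1.87 × 10^-1 M
pH = −log(1.87 × 10^-1) = 0.73

pH = 0.73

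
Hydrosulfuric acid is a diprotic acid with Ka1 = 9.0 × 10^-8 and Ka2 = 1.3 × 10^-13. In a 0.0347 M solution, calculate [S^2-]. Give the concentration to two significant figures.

1.3 × 10^-13 M

First ionization gives [H+] ≈ [HS-] = 5.59 × 10^-5 M.
Second step: Ka2 = [H+][S^2-]/[HS-] ≈ [S^2-] (since [H+] ≈ [HS-]).
So [S^2-] ≈ Ka2.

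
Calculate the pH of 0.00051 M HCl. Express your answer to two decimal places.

pH = 3.29

HCl is a strong acid and dissociates completely, so [H+] = 0.00051 M.
pH = -log(0.00051) = 3.29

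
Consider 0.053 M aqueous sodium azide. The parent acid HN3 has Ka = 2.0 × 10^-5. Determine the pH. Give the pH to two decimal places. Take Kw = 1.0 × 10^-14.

N3- is the conjugate base of the weak acid HN3.
Kb = Kw/Ka = 1.0×10^-14 / 2.0 × 10^-5 = 5.00 × 10^-10
Let x = [OH-] at equilibrium. Kb = x²/(0.053 − x).
Since Kb ≪ C₀, x ≈ √(Kb·C₀) = 5.15 × 10^-6 M.
pOH = −log(5.15 × 10^-6) = 5.29; pH = 14.00 − 5.29 = 8.71

pH = 8.71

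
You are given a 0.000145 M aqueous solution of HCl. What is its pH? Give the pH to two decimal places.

HCl is a strong acid and dissociates completely, so [H+] = 0.000145 M.
pH = -log(0.000145) = 3.84

pH = 3.84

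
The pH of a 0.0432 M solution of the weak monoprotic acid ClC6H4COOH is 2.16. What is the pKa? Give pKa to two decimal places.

[H+] = 10^(-2.16) = 6.92 × 10^-3 M
At equilibrium [HA] = 0.0432 − 6.92 × 10^-3 = 3.63 × 10^-2 M
Ka = [H+][A-]/[HA] = (6.92 × 10^-3)² / 3.63 × 10^-2 = 1.32 × 10^-3
pKa = -log(1.32 × 10^-3) = 2.88

pKa = 2.88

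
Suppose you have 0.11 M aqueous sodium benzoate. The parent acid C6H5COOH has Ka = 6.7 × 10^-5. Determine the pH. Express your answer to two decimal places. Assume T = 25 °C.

C6H5COO- is the conjugate base of the weak acid C6H5COOH.
Kb = Kw/Ka = 1.0×10^-14 / 6.7 × 10^-5 = 1.49 × 10^-10
Kb = [OH-]²/(0.11 − [OH-]) = 1.49 × 10^-10
Assume [OH-] ≪ 0.11: [OH-] ≈ √(1.49 × 10^-10 × 0.11) = 4.05 × 10^-6 M
Check: 0.0037% ionized — well under 5%, approximation valid.
pOH = 5.39, so pH = 14.00 − pOH = 8.61

pH = 8.61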